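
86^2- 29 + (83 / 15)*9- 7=37049 / 5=7409.80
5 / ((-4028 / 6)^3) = -135 / 8169178744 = -0.00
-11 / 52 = -0.21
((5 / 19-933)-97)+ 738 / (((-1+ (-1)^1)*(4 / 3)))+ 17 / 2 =-1297.99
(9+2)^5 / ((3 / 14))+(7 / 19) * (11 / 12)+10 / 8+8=28560075 / 38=751580.92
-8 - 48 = -56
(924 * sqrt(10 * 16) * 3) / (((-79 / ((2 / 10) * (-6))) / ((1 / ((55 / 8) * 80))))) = 3024 * sqrt(10) / 9875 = 0.97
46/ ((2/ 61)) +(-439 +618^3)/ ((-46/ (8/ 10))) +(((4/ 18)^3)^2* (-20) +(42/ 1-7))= -250782658734056/ 61115715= -4103407.10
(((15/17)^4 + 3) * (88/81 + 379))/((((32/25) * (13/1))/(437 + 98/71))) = 11789706209375/326498328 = 36109.55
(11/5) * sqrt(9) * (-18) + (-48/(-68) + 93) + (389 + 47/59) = 1828983/5015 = 364.70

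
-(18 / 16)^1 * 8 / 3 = -3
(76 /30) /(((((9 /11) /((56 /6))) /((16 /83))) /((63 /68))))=327712 /63495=5.16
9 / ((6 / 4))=6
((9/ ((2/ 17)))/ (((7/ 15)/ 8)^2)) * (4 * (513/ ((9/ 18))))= 4520966400/ 49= 92264620.41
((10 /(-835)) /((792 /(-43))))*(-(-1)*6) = 43 /11022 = 0.00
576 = 576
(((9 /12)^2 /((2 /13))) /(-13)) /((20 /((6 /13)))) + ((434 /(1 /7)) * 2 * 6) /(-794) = -75839199 /1651520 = -45.92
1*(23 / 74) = 23 / 74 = 0.31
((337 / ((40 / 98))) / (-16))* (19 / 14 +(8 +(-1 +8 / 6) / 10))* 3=-1162987 / 800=-1453.73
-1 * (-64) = 64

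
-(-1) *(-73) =-73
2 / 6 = 1 / 3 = 0.33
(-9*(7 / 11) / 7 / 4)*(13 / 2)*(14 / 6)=-273 / 88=-3.10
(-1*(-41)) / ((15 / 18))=246 / 5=49.20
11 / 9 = 1.22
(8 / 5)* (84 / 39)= 224 / 65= 3.45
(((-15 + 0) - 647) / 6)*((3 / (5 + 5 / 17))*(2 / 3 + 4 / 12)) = -5627 / 90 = -62.52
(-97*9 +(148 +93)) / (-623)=632 / 623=1.01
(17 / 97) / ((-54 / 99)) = -187 / 582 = -0.32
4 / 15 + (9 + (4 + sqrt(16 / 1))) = 259 / 15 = 17.27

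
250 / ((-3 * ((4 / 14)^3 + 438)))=-42875 / 225363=-0.19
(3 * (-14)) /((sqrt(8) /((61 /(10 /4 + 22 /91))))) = -116571 * sqrt(2) /499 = -330.37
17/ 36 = 0.47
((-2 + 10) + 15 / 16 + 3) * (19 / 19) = 191 / 16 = 11.94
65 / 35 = 13 / 7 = 1.86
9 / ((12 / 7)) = 21 / 4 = 5.25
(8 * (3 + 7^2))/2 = 208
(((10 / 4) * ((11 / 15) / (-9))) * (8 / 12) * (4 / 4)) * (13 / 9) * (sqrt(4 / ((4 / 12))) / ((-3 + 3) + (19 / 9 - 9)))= 143 * sqrt(3) / 2511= 0.10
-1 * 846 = -846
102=102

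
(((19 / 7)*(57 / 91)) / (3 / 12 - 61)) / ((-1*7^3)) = 1444 / 17697771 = 0.00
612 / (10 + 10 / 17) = 289 / 5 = 57.80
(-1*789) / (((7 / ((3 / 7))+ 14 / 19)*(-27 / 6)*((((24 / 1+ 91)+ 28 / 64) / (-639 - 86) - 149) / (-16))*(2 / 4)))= 3709772800 / 1683530331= 2.20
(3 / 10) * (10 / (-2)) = -3 / 2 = -1.50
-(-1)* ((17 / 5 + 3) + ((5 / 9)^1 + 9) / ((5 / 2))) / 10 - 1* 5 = -179 / 45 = -3.98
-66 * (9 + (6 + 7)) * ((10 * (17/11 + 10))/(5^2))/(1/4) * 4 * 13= -6973824/5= -1394764.80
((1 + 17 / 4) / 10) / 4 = 21 / 160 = 0.13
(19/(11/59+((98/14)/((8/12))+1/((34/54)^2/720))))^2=419823651844/3881323517472361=0.00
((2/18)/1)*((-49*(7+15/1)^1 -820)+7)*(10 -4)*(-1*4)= 15128/3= 5042.67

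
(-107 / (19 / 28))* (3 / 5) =-8988 / 95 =-94.61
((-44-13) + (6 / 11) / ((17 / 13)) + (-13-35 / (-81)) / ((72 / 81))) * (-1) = 476099 / 6732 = 70.72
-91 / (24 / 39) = -1183 / 8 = -147.88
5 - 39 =-34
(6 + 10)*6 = 96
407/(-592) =-0.69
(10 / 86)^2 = 25 / 1849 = 0.01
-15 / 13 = -1.15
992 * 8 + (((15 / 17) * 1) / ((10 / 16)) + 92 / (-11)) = 1482732 / 187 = 7929.05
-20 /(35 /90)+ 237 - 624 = -3069 /7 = -438.43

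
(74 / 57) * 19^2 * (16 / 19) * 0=0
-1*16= -16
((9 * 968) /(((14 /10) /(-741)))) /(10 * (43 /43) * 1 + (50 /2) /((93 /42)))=-1516086 /7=-216583.71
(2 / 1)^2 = 4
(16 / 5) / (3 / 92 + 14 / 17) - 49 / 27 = 347593 / 180765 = 1.92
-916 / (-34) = 458 / 17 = 26.94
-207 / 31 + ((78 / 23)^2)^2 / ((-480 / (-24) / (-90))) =-5221527399 / 8675071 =-601.90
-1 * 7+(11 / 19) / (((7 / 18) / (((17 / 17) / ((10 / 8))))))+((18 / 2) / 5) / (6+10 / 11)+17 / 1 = 30461 / 2660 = 11.45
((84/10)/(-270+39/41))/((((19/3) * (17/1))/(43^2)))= -3183978/5938355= -0.54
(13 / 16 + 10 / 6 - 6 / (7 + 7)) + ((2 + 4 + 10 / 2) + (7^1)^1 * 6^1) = 18497 / 336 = 55.05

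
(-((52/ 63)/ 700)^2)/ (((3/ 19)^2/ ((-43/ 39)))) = 201799/ 3281866875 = 0.00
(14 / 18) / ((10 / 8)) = 28 / 45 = 0.62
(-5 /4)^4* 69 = 43125 /256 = 168.46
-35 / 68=-0.51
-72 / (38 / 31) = -1116 / 19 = -58.74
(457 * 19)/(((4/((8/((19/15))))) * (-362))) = -6855/181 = -37.87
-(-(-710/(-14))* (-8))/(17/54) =-153360/119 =-1288.74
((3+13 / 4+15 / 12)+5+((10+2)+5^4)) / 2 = 1299 / 4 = 324.75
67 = 67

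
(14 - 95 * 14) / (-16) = 329 / 4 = 82.25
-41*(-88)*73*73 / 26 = 9613516 / 13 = 739501.23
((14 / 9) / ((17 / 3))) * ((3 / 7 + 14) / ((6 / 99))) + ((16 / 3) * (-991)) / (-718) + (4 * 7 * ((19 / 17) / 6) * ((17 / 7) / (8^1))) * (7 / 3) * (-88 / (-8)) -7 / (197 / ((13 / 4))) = 1225300237 / 10820619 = 113.24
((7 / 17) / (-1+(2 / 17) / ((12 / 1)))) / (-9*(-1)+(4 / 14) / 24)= -0.05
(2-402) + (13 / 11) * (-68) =-5284 / 11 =-480.36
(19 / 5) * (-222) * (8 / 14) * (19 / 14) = -160284 / 245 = -654.22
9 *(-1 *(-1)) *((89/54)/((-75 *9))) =-89/4050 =-0.02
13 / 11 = 1.18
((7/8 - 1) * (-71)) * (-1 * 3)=-213/8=-26.62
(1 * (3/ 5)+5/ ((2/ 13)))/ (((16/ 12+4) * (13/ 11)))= 10923/ 2080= 5.25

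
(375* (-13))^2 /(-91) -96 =-1828797 /7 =-261256.71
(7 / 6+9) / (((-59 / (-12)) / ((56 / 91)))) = 976 / 767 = 1.27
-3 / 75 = -1 / 25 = -0.04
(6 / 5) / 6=1 / 5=0.20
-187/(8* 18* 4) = -187/576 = -0.32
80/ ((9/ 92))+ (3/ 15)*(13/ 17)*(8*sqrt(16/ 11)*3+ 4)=1248*sqrt(11)/ 935+ 626068/ 765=822.82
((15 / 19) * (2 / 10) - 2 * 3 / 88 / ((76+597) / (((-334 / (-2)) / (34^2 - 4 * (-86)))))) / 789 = 44414827 / 221956746000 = 0.00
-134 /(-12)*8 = 268 /3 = 89.33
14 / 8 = 7 / 4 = 1.75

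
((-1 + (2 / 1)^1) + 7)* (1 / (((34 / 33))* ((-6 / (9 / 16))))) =-0.73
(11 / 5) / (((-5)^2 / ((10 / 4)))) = 11 / 50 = 0.22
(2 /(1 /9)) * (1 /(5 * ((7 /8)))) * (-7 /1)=-144 /5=-28.80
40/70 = 4/7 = 0.57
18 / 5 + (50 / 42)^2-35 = -66112 / 2205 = -29.98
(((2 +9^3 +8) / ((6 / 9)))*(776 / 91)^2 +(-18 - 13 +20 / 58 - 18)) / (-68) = -19346166293 / 16330132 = -1184.69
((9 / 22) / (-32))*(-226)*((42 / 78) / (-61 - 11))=-791 / 36608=-0.02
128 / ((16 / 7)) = 56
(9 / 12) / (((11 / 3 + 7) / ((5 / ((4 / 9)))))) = 0.79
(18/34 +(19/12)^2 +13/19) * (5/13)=1.43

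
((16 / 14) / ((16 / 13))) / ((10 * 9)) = 13 / 1260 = 0.01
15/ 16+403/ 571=15013/ 9136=1.64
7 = 7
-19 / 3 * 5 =-95 / 3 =-31.67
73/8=9.12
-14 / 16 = -7 / 8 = -0.88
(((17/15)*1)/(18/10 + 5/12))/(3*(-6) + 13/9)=-612/19817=-0.03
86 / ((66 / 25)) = 1075 / 33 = 32.58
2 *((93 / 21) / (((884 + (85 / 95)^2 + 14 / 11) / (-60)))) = -14772120 / 24630179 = -0.60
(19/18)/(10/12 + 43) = 19/789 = 0.02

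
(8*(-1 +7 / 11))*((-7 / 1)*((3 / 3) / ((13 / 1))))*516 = 115584 / 143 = 808.28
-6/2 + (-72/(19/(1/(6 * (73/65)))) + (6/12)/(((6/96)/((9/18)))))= 607/1387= 0.44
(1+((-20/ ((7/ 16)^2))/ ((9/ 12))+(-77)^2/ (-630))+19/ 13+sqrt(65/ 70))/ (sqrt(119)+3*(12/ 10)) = -3811645*sqrt(119)/ 2763306 - 45*sqrt(182)/ 18557+25*sqrt(442)/ 5302+762329/ 153517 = -10.02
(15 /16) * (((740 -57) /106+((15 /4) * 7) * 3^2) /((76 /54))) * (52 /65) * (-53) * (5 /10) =-4167531 /1216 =-3427.25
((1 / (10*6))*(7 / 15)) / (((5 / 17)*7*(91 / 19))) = 323 / 409500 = 0.00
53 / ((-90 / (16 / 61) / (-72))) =3392 / 305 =11.12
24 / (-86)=-12 / 43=-0.28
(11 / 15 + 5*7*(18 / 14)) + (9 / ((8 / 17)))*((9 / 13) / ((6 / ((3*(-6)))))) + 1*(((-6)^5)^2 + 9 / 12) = 94327245109 / 1560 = 60466182.76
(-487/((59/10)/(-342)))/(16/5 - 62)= -1387950/2891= -480.09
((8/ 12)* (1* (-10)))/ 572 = -5/ 429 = -0.01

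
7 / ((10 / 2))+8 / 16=19 / 10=1.90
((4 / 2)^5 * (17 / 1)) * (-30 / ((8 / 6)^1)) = -12240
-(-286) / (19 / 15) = 4290 / 19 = 225.79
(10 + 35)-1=44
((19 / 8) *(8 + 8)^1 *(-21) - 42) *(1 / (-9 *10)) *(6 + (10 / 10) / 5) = 868 / 15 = 57.87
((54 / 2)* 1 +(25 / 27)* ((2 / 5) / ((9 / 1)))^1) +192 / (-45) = 27671 / 1215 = 22.77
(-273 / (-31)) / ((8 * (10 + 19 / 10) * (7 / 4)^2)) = 780 / 25823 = 0.03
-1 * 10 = -10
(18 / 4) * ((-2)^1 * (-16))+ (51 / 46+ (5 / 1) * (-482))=-104185 / 46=-2264.89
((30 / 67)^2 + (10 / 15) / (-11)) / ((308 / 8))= 41444 / 11406549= 0.00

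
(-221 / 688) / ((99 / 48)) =-221 / 1419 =-0.16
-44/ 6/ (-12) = 11/ 18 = 0.61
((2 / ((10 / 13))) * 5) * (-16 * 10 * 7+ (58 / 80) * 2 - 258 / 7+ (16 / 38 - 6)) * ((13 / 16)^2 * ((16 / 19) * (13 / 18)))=-88202737103 / 14555520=-6059.74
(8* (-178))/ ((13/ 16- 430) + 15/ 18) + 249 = 5188041/ 20561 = 252.32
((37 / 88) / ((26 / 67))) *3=7437 / 2288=3.25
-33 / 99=-1 / 3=-0.33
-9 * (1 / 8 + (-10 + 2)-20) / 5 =2007 / 40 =50.18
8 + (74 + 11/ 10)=831/ 10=83.10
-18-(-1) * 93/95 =-1617/95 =-17.02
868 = 868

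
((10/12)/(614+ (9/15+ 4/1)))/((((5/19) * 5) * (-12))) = -19/222696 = -0.00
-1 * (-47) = 47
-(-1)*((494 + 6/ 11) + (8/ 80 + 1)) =54521/ 110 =495.65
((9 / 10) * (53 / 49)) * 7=477 / 70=6.81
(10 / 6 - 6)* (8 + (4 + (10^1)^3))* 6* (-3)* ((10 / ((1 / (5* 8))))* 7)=221020800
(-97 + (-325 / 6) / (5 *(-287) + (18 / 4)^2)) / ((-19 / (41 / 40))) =67490879 / 12902520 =5.23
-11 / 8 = -1.38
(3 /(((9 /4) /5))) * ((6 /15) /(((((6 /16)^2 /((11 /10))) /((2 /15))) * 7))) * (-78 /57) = -146432 /269325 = -0.54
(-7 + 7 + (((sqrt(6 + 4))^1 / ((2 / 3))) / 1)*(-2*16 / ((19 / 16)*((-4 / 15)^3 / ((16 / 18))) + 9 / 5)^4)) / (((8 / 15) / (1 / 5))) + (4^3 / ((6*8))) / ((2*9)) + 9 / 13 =269 / 351- 5695312500000*sqrt(10) / 3138428376721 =-4.97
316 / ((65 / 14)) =4424 / 65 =68.06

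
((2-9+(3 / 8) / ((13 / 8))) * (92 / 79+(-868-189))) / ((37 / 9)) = 66061512 / 37999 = 1738.51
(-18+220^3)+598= 10648580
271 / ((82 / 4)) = 542 / 41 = 13.22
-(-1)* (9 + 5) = 14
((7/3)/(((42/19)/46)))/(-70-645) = -437/6435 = -0.07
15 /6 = 5 /2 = 2.50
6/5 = 1.20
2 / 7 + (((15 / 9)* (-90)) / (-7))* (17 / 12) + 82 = 1577 / 14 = 112.64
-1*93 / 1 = -93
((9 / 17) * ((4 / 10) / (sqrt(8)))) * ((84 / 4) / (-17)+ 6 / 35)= -5697 * sqrt(2) / 101150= -0.08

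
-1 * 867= -867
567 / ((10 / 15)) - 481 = 739 / 2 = 369.50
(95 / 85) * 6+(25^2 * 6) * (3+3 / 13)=2678982 / 221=12122.09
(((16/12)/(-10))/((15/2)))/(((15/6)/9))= -0.06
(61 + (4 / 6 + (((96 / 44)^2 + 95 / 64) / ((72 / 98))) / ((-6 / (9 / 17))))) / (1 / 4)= 64156483 / 263296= 243.67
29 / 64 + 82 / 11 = 7.91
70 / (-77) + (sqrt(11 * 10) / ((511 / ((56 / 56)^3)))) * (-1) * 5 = -1.01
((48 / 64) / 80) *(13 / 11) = 39 / 3520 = 0.01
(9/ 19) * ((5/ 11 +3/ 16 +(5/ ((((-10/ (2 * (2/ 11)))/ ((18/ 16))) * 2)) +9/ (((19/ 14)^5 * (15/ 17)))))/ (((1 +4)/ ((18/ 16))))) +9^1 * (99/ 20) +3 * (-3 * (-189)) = 2891143298875329/ 1656015011200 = 1745.84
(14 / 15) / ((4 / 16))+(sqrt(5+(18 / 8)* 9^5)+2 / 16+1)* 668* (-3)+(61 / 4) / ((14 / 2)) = -1002* sqrt(531461)-944407 / 420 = -732720.33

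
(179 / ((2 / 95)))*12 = 102030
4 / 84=0.05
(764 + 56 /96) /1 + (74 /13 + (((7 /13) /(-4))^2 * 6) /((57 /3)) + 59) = 829.28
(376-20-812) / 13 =-456 / 13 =-35.08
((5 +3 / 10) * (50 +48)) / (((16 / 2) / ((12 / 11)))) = 7791 / 110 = 70.83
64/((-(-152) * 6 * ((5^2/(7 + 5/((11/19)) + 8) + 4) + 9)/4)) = 832/41667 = 0.02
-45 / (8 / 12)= -135 / 2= -67.50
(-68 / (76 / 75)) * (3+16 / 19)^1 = -93075 / 361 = -257.83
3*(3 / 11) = 9 / 11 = 0.82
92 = 92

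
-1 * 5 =-5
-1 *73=-73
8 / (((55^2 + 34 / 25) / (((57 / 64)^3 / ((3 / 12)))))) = 4629825 / 619798528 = 0.01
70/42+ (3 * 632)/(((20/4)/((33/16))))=23513/30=783.77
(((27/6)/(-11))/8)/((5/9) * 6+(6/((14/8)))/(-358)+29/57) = -0.01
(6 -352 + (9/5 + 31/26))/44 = -44591/5720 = -7.80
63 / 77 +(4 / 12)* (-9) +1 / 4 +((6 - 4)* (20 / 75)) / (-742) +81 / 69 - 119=-674454223 / 5631780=-119.76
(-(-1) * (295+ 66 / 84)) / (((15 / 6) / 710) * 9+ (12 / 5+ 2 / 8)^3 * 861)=1176044000 / 63707125209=0.02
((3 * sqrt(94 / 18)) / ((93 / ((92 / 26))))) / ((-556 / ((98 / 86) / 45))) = -1127 * sqrt(47) / 650357370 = -0.00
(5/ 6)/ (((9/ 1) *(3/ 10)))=25/ 81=0.31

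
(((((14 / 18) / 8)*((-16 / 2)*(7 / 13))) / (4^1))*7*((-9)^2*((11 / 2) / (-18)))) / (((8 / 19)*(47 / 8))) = 71687 / 9776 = 7.33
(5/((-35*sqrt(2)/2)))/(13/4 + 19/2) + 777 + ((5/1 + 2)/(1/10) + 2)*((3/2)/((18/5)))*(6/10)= 795 -4*sqrt(2)/357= 794.98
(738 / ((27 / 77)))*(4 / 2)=12628 / 3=4209.33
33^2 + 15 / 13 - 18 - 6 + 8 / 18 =124792 / 117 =1066.60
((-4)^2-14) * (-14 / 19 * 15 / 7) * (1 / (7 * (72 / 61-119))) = 3660 / 955871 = 0.00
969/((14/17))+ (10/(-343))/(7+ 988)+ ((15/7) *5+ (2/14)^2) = 162093655/136514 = 1187.38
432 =432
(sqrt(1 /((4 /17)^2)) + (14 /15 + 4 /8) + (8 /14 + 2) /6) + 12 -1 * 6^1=5087 /420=12.11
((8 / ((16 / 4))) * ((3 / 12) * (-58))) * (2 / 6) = -29 / 3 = -9.67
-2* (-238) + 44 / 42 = 10018 / 21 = 477.05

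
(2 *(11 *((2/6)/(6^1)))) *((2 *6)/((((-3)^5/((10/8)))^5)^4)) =1049041748046875/424997682554409724243781824496362658184470276595819932024832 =0.00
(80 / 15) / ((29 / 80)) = 1280 / 87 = 14.71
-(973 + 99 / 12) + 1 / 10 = -19623 / 20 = -981.15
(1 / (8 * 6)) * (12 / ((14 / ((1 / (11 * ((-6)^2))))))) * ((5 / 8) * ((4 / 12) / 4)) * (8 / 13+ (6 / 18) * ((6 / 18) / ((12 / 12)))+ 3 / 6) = 205 / 71165952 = 0.00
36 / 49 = 0.73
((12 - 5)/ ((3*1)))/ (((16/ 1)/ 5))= 35/ 48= 0.73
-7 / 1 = -7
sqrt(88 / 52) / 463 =sqrt(286) / 6019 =0.00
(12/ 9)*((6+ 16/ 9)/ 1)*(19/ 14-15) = -3820/ 27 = -141.48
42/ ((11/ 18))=756/ 11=68.73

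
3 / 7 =0.43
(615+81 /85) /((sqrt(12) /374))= 191972 * sqrt(3) /5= 66501.05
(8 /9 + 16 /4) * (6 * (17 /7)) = 1496 /21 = 71.24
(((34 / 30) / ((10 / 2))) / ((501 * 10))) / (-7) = -17 / 2630250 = -0.00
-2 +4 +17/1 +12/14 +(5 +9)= 237/7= 33.86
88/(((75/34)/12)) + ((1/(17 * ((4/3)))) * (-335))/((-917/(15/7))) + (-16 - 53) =4471364431/10912300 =409.75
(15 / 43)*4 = 60 / 43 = 1.40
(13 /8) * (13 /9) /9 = 169 /648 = 0.26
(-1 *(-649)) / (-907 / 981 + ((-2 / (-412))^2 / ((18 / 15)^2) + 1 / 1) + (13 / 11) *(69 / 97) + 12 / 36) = 12812386944368 / 24666464959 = 519.43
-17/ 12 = -1.42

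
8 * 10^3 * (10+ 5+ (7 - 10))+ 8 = 96008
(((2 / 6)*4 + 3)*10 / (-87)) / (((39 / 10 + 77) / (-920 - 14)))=1214200 / 211149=5.75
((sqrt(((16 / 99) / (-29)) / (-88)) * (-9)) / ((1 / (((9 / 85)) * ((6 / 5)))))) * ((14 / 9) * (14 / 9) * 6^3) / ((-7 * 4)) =0.17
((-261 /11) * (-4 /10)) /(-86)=-261 /2365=-0.11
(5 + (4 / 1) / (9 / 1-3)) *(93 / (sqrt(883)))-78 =-78 + 527 *sqrt(883) / 883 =-60.27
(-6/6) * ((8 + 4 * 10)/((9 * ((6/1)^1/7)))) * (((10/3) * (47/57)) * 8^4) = -70049.85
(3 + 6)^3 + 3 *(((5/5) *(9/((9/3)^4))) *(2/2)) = 729.33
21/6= 7/2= 3.50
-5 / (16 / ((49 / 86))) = -245 / 1376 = -0.18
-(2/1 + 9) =-11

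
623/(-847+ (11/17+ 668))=-10591/3032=-3.49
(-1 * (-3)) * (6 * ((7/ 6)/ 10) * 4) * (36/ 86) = 756/ 215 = 3.52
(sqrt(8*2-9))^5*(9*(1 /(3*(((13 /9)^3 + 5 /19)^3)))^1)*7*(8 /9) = 885772378017*sqrt(7) /34075248488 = 68.78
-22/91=-0.24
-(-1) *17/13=17/13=1.31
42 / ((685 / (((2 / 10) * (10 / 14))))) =6 / 685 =0.01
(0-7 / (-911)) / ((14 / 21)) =0.01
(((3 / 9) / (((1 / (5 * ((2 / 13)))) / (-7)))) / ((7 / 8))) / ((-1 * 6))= 40 / 117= 0.34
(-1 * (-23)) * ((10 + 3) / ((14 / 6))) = 897 / 7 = 128.14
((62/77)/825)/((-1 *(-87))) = 62/5526675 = 0.00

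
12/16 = 3/4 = 0.75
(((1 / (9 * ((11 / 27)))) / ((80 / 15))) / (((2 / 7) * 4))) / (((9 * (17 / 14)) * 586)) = 0.00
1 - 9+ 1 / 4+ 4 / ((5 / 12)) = 37 / 20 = 1.85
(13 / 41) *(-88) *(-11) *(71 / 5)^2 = 63435944 / 1025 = 61888.73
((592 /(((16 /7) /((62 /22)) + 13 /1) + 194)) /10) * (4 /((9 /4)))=1027712 /2029275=0.51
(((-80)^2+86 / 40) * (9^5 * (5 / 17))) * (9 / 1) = 68047299963 / 68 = 1000695587.69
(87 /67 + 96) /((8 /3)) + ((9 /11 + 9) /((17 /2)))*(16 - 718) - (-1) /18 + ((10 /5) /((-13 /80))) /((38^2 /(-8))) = -3277810412993 /4233498984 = -774.26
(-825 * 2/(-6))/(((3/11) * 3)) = 3025/9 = 336.11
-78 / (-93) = 26 / 31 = 0.84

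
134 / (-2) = -67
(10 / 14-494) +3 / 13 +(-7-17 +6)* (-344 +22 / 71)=36784848 / 6461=5693.37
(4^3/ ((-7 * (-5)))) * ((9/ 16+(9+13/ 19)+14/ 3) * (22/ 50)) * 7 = 598444/ 7125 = 83.99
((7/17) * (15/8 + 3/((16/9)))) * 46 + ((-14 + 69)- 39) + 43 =17201/136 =126.48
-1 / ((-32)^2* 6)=-1 / 6144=-0.00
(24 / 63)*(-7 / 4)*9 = -6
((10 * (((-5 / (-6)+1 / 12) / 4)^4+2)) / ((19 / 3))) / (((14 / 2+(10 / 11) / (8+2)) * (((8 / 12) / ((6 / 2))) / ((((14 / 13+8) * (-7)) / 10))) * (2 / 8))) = -48298781839 / 946962432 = -51.00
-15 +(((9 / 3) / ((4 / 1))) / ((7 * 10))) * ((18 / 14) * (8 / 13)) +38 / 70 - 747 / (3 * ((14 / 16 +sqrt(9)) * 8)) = -2219654 / 98735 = -22.48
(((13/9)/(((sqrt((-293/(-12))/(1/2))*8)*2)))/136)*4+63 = 63.00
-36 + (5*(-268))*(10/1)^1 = -13436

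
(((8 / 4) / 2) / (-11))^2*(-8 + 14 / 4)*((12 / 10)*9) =-243 / 605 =-0.40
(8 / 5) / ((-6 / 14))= -3.73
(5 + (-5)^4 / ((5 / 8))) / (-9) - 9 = -362 / 3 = -120.67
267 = 267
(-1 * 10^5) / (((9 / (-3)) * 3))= 100000 / 9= 11111.11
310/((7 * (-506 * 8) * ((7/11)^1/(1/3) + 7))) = -155/126224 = -0.00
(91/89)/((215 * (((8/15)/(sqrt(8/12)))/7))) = 637 * sqrt(6)/30616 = 0.05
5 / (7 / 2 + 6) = 10 / 19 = 0.53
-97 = -97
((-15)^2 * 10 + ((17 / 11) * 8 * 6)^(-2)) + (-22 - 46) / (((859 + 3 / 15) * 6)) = 2249.99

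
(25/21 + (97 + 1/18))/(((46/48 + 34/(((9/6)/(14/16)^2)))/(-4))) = -396128/18459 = -21.46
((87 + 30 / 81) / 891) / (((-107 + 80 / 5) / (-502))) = 169174 / 312741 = 0.54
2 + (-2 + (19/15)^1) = 19/15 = 1.27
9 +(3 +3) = 15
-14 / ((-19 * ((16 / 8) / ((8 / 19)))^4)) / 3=3584 / 7428297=0.00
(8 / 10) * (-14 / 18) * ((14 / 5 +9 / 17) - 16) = 10052 / 1275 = 7.88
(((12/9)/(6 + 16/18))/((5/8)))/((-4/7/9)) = -756/155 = -4.88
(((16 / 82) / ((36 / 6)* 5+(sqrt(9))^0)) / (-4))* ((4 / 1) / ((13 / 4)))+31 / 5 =512053 / 82615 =6.20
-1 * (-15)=15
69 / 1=69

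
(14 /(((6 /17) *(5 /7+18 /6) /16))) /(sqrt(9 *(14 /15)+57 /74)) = 6664 *sqrt(139490) /44109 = 56.43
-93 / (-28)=3.32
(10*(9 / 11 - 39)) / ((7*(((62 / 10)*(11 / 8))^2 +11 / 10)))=-320000 / 432817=-0.74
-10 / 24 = -0.42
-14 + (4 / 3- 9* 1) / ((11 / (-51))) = 237 / 11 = 21.55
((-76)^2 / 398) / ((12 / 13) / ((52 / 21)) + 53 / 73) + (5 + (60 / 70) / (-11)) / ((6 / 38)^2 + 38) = 9507116083015 / 712838264369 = 13.34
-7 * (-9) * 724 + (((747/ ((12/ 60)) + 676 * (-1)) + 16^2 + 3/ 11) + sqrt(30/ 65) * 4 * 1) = 4 * sqrt(78)/ 13 + 538200/ 11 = 48929.99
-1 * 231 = -231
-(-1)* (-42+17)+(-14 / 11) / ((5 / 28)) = -1767 / 55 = -32.13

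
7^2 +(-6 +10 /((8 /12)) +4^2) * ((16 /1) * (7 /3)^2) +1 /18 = 13361 /6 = 2226.83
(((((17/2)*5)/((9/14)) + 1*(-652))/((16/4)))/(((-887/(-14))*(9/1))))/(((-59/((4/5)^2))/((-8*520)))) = -245679616/21194865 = -11.59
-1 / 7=-0.14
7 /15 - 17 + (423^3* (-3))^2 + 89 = 773349791443978102 /15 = 51556652762931873.47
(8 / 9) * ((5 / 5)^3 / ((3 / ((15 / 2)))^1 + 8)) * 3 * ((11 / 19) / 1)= 220 / 1197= 0.18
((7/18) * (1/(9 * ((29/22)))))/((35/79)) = 869/11745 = 0.07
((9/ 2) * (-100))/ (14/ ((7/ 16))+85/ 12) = -5400/ 469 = -11.51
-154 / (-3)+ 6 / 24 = 619 / 12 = 51.58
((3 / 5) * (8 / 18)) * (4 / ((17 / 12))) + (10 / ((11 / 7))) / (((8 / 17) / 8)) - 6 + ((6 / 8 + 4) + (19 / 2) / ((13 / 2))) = 5306693 / 48620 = 109.15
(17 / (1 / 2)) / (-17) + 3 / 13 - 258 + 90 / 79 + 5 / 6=-1588543 / 6162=-257.80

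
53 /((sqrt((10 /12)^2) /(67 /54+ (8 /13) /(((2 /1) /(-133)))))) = -1476421 /585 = -2523.80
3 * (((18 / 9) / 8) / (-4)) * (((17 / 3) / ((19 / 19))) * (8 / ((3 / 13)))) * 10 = -1105 / 3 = -368.33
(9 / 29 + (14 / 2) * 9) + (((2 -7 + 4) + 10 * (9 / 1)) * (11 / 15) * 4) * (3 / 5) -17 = 147139 / 725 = 202.95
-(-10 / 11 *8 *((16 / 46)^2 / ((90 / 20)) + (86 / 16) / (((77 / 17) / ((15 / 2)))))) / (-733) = -261810305 / 2955871611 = -0.09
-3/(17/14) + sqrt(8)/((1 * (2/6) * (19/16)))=-42/17 + 96 * sqrt(2)/19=4.67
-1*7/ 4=-1.75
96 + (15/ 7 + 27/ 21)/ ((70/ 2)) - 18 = 19134/ 245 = 78.10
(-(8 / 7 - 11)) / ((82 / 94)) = 3243 / 287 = 11.30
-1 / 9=-0.11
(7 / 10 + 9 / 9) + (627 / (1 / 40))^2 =6290064017 / 10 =629006401.70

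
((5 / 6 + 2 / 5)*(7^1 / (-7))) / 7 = -37 / 210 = -0.18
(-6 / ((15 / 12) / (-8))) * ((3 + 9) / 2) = 1152 / 5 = 230.40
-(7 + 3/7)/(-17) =52/119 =0.44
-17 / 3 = -5.67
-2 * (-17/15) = 34/15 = 2.27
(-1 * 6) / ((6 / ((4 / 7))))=-4 / 7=-0.57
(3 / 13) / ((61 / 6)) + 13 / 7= 10435 / 5551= 1.88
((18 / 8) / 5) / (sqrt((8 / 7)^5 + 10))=0.13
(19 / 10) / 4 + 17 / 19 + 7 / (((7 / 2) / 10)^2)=311287 / 5320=58.51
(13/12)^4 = 28561/20736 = 1.38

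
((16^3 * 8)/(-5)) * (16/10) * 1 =-262144/25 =-10485.76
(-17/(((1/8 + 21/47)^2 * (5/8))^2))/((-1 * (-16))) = -1359127789568/53418765625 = -25.44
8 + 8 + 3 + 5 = 24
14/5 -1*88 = -426/5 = -85.20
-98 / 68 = -49 / 34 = -1.44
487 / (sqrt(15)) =487 * sqrt(15) / 15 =125.74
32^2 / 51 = 1024 / 51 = 20.08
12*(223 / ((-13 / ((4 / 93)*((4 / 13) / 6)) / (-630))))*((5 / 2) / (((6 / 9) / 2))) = 11239200 / 5239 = 2145.29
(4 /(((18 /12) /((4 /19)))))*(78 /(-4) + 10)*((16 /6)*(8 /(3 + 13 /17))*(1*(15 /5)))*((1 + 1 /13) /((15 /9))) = -3808 /65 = -58.58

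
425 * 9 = 3825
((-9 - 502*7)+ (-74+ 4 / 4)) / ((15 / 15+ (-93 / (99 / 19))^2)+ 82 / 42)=-884268 / 79063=-11.18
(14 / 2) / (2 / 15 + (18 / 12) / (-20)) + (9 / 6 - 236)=-229 / 2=-114.50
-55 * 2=-110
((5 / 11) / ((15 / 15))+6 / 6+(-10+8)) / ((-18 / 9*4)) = 3 / 44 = 0.07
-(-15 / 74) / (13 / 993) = 14895 / 962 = 15.48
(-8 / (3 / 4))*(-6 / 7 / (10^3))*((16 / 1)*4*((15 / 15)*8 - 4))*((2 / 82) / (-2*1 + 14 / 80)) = -16384 / 523775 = -0.03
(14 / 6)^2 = 49 / 9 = 5.44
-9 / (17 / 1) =-9 / 17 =-0.53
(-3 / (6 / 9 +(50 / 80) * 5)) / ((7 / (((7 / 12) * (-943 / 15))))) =1886 / 455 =4.15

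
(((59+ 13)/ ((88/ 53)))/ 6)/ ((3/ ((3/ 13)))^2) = 159/ 3718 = 0.04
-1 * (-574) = 574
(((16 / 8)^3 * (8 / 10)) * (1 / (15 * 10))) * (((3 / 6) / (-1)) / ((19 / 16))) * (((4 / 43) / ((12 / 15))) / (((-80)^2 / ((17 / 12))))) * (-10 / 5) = 17 / 18382500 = 0.00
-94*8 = -752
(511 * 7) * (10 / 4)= 17885 / 2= 8942.50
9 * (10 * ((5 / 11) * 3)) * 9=12150 / 11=1104.55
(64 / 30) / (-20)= -0.11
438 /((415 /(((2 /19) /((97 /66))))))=57816 /764845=0.08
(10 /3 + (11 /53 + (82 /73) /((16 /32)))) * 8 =537400 /11607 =46.30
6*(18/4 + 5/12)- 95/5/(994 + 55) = 61853/2098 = 29.48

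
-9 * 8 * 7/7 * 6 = -432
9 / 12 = 3 / 4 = 0.75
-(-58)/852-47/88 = -8735/18744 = -0.47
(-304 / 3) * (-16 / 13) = 4864 / 39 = 124.72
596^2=355216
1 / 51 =0.02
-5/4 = -1.25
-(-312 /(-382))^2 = -24336 /36481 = -0.67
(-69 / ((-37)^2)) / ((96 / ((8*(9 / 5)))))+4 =109313 / 27380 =3.99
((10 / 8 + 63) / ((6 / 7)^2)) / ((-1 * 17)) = -12593 / 2448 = -5.14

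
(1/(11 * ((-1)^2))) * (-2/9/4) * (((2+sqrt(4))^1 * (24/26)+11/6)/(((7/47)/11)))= -20257/9828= -2.06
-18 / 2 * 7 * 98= -6174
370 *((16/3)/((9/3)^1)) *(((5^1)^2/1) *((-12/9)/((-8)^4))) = -4625/864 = -5.35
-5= -5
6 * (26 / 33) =52 / 11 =4.73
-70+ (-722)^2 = 521214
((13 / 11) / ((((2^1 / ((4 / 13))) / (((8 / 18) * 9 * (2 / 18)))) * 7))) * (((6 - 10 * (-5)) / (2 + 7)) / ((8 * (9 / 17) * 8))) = 17 / 8019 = 0.00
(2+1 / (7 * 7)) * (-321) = -31779 / 49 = -648.55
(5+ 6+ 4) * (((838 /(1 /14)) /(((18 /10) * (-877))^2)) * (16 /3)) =23464000 /62299449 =0.38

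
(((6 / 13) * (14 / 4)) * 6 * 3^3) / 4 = 1701 / 26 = 65.42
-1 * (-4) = 4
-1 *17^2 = -289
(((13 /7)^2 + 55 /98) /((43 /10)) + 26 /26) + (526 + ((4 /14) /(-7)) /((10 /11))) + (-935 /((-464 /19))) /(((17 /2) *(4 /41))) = 801750813 /1396640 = 574.06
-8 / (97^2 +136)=-8 / 9545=-0.00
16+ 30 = 46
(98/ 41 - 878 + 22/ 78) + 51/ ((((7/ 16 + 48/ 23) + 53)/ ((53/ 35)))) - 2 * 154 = -450527855053/ 381177615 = -1181.94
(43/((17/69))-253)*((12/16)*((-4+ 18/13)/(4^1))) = 2001/52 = 38.48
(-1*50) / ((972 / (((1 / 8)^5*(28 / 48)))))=-175 / 191102976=-0.00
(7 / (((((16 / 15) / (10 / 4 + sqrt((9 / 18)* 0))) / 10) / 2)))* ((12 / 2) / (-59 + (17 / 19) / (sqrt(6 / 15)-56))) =-1315188637875 / 39424581926 + 2543625* sqrt(10) / 78849163852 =-33.36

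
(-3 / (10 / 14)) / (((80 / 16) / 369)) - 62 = -9299 / 25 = -371.96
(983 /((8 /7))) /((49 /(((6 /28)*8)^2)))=17694 /343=51.59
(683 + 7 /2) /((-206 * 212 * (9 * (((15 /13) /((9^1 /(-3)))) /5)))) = 17849 /786096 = 0.02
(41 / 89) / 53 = 41 / 4717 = 0.01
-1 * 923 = -923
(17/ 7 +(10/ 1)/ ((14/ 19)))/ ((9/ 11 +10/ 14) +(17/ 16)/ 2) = 7.75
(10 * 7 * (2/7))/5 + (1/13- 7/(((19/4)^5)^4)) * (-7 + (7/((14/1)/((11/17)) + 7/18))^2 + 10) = 803910411765021242195340320841643/189666864505350117699175908786877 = 4.24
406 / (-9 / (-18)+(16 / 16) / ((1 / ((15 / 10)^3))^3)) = 207872 / 19939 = 10.43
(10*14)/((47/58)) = 8120/47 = 172.77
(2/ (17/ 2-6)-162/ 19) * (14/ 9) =-10276/ 855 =-12.02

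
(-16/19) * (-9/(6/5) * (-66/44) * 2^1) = -360/19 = -18.95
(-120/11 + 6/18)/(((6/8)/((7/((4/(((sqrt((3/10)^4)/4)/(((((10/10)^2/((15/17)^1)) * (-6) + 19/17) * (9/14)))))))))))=41531/273240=0.15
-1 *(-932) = 932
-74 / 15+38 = 496 / 15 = 33.07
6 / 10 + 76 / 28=116 / 35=3.31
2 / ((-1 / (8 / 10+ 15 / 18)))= -3.27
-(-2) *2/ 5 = 4/ 5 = 0.80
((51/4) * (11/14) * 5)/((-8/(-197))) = 552585/448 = 1233.45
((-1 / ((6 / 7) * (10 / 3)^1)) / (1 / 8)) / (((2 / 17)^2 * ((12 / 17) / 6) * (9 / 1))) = -34391 / 180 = -191.06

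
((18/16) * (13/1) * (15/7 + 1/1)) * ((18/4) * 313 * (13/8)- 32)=46472283/448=103732.77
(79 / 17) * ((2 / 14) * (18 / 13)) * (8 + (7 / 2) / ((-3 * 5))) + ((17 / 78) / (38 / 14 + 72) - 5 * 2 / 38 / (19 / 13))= 61003195433 / 8762347230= 6.96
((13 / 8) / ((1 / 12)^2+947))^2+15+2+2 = 353333633815 / 18596504161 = 19.00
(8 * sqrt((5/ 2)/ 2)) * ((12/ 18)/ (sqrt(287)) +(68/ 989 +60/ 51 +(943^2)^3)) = 6289485930077645730.77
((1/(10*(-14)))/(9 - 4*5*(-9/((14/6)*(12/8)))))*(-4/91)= 1/192465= 0.00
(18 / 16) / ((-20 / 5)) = -9 / 32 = -0.28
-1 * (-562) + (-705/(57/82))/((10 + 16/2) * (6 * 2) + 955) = 12484668/22249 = 561.13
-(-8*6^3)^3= 5159780352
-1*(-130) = 130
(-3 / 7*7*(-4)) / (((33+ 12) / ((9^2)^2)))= 8748 / 5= 1749.60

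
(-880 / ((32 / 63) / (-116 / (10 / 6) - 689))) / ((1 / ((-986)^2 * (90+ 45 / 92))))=5318561164125825 / 46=115620894872300.54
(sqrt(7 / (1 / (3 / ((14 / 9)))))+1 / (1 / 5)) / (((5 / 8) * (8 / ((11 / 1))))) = 33 * sqrt(6) / 10+11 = 19.08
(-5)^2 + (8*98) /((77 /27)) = 3299 /11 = 299.91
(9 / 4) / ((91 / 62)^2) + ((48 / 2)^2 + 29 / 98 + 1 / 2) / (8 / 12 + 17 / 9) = 43186950 / 190463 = 226.75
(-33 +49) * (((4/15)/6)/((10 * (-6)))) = -8/675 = -0.01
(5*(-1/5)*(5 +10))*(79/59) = -1185/59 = -20.08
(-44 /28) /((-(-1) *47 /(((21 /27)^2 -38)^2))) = -100923251 /2158569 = -46.75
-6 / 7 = -0.86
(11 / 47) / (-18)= -11 / 846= -0.01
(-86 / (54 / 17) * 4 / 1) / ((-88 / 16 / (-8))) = -46784 / 297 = -157.52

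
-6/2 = -3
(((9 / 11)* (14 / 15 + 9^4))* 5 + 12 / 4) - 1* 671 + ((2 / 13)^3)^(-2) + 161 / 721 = 7366884677 / 72512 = 101595.39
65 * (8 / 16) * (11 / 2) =715 / 4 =178.75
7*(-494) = -3458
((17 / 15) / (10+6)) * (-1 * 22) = -187 / 120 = -1.56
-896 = -896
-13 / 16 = -0.81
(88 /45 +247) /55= 4.53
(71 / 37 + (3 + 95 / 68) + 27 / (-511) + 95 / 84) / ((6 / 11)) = 13.56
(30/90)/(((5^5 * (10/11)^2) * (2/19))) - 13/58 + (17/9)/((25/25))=1.67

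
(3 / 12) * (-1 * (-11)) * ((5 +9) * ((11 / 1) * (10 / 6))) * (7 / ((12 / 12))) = 29645 / 6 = 4940.83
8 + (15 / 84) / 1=229 / 28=8.18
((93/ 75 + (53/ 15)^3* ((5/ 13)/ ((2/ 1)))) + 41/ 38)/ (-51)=-1800958/ 8502975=-0.21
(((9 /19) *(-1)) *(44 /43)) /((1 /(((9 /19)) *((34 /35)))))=-121176 /543305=-0.22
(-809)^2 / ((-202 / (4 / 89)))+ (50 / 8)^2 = -15325267 / 143824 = -106.56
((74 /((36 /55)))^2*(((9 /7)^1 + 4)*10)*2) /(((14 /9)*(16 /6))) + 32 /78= 3319886223 /10192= 325734.52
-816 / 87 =-272 / 29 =-9.38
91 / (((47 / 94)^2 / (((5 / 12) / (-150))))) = -91 / 90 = -1.01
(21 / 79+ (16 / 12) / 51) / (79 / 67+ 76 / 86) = 10167049 / 71833041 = 0.14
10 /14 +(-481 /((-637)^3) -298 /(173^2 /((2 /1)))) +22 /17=20115915152322 /10116168914033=1.99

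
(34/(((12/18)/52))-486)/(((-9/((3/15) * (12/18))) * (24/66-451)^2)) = -174724/1105733205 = -0.00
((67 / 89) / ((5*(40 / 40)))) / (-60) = -67 / 26700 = -0.00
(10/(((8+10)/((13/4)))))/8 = 65/288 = 0.23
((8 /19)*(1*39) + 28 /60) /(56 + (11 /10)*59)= 9626 /68913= 0.14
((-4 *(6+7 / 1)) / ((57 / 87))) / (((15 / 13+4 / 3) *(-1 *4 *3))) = 2.66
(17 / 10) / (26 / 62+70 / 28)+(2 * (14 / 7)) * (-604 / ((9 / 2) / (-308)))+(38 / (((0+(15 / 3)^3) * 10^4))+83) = 168444057280951 / 1018125000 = 165445.36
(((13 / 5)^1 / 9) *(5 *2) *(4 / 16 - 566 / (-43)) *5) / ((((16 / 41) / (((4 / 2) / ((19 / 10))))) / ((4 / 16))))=10246925 / 78432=130.65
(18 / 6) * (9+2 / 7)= 195 / 7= 27.86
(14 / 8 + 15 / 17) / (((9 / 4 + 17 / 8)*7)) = 358 / 4165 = 0.09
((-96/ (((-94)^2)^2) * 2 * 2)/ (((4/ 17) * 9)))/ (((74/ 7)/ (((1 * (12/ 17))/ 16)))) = -0.00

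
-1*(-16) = 16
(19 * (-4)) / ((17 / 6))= -456 / 17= -26.82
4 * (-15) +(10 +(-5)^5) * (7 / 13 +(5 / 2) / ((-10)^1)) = -49845 / 52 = -958.56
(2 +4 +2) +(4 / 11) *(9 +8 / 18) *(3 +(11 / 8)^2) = 39277 / 1584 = 24.80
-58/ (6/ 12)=-116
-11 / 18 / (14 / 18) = -11 / 14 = -0.79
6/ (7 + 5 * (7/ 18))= 0.67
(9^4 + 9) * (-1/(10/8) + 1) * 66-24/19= 86722.74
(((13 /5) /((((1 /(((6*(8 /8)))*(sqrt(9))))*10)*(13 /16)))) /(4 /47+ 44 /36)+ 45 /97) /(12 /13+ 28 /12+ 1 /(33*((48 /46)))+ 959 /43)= 2891274606792 /15191701135625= 0.19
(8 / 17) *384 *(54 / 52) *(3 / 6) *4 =82944 / 221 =375.31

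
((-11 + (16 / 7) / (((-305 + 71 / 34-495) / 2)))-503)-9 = -99320357 / 189903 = -523.01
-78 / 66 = -13 / 11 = -1.18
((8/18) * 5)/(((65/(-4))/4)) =-64/117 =-0.55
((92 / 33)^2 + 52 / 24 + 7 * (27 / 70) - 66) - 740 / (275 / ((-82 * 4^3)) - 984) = -1479348796757 / 28119651615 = -52.61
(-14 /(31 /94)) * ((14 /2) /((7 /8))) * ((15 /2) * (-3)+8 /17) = 3942736 /527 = 7481.47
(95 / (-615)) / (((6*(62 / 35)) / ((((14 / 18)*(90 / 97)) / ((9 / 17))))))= -395675 / 19972494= -0.02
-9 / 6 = -3 / 2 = -1.50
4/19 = 0.21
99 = 99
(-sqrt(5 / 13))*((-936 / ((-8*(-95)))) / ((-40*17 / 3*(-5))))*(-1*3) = -81*sqrt(65) / 323000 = -0.00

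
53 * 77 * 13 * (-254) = -13475462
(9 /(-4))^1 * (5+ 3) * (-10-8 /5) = 1044 /5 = 208.80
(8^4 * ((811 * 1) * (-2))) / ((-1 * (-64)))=-103808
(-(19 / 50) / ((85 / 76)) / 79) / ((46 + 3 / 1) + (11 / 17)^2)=-6137 / 70517375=-0.00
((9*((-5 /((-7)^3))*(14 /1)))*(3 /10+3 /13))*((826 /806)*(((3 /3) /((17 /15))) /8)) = 549585 /4987528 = 0.11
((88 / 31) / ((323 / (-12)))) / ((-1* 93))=352 / 310403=0.00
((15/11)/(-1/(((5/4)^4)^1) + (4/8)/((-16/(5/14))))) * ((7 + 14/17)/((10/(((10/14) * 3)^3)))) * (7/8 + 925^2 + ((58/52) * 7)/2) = -839146322812500/39310271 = -21346744.79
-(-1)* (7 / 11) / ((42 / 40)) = 20 / 33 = 0.61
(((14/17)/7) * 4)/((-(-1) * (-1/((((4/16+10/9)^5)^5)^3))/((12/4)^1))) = -5817092933824343165432524003391691164919859649719340532627567207607656859034356995566589707894210757866827613621721127496191249/374046191545862297694792030875092203391712453234606459496227221934854909137341892947834031188148014954502001218551808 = -15551803668.37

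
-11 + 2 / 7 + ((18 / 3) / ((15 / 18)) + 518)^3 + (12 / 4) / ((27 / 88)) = 1140839926313 / 7875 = 144868562.07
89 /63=1.41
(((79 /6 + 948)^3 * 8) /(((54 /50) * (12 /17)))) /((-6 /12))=-81515234881775 /4374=-18636313416.04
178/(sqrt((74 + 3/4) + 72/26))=356 * sqrt(52403)/4031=20.22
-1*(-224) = 224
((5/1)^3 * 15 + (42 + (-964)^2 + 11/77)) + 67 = 6518961/7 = 931280.14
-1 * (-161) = 161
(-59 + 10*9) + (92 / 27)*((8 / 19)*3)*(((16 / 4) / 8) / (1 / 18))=1325 / 19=69.74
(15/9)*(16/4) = 20/3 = 6.67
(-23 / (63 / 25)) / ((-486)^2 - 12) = -575 / 14879592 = -0.00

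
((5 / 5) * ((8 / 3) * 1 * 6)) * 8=128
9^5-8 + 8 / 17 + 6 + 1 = 1003824 / 17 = 59048.47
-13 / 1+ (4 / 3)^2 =-101 / 9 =-11.22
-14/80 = -7/40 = -0.18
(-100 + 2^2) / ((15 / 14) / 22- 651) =9856 / 66831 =0.15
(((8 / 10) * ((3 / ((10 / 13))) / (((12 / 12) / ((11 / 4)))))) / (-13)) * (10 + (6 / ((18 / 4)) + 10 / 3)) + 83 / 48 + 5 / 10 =-8941 / 1200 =-7.45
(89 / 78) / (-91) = -0.01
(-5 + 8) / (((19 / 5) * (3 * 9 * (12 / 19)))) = 5 / 108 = 0.05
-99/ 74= -1.34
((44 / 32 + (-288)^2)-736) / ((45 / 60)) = 219225 / 2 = 109612.50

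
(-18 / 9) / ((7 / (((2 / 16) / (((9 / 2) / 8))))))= -4 / 63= -0.06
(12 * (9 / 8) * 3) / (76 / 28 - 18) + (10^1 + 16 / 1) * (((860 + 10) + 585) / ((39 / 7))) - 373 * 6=973561 / 214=4549.35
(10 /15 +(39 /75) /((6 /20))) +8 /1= 52 /5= 10.40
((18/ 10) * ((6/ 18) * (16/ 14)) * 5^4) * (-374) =-1122000/ 7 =-160285.71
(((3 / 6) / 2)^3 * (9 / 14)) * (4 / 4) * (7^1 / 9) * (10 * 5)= 25 / 64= 0.39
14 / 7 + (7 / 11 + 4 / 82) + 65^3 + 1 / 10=1238571311 / 4510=274627.79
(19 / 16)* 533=632.94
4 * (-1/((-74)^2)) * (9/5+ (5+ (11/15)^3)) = -24281/4620375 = -0.01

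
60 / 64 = 15 / 16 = 0.94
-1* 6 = -6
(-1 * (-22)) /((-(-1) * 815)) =22 /815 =0.03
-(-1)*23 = 23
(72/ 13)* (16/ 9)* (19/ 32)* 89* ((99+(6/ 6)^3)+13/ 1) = 764332/ 13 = 58794.77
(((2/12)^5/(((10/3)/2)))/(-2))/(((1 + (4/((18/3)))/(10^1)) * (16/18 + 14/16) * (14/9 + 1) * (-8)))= 3/2991104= 0.00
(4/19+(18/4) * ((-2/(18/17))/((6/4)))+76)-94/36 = 23233/342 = 67.93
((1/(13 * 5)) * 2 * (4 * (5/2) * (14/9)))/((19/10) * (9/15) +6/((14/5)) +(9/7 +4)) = 19600/350883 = 0.06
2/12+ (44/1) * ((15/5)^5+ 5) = 65473/6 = 10912.17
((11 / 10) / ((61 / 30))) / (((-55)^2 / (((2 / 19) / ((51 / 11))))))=2 / 492575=0.00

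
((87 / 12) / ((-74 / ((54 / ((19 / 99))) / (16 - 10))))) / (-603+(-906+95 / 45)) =232551 / 76272688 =0.00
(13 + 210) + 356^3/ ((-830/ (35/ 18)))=-78789947/ 747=-105475.16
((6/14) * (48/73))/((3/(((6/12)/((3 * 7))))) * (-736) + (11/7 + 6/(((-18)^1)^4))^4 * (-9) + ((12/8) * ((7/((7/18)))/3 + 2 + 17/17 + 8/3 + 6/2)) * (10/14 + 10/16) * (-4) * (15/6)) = -514243940322615164928/169867296440905160616637705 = -0.00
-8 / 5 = -1.60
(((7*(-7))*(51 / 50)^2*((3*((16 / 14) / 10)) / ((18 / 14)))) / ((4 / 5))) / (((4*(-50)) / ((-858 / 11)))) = -1656837 / 250000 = -6.63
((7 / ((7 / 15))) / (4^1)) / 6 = 0.62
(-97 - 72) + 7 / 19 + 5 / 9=-28741 / 171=-168.08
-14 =-14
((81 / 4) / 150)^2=729 / 40000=0.02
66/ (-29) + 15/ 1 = 369/ 29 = 12.72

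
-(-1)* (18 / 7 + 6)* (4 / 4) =60 / 7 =8.57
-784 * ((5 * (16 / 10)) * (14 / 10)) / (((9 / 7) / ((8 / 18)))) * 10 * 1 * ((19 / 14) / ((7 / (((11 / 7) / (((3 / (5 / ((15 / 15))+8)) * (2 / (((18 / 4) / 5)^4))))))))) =-8216208 / 625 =-13145.93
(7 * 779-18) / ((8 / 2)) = 1358.75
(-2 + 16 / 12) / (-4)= 1 / 6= 0.17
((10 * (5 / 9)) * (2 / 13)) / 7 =100 / 819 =0.12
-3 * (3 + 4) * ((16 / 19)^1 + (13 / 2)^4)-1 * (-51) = -11385711 / 304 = -37453.00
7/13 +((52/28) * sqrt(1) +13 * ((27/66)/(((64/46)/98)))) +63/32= 1517371/4004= 378.96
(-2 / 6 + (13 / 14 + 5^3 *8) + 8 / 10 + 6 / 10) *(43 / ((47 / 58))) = 53169.70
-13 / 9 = -1.44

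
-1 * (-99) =99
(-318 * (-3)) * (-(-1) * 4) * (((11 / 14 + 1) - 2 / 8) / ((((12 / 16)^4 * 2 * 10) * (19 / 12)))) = 1166848 / 1995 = 584.89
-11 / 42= -0.26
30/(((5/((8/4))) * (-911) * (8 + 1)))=-4/2733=-0.00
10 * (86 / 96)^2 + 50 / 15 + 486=572957 / 1152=497.36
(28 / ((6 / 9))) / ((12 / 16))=56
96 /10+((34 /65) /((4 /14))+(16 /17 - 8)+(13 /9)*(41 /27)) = 1762898 /268515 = 6.57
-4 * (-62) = 248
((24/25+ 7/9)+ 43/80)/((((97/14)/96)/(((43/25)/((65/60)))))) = 39447856/788125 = 50.05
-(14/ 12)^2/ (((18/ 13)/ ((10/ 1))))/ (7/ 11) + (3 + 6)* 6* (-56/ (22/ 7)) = -3484271/ 3564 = -977.63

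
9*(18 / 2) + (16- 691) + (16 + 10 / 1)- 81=-649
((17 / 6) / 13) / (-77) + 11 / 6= 5497 / 3003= 1.83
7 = 7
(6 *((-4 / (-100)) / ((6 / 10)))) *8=16 / 5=3.20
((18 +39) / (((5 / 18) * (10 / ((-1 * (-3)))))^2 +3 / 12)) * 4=664848 / 3229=205.90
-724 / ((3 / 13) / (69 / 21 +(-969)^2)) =-61862723000 / 21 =-2945843952.38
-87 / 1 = -87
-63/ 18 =-7/ 2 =-3.50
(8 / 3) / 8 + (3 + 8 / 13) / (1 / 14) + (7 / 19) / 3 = 51.07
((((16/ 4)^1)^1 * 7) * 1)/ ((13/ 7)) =196/ 13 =15.08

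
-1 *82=-82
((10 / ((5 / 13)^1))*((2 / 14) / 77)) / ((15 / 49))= 26 / 165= 0.16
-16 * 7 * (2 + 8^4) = -458976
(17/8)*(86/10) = 731/40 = 18.28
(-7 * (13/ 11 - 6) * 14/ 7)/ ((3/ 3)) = 67.45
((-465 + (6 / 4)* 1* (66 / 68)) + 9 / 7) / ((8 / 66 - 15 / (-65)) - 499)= 18879003 / 20365184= 0.93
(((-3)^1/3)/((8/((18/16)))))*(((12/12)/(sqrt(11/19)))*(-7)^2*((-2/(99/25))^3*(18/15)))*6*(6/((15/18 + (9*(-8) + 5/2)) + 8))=-0.83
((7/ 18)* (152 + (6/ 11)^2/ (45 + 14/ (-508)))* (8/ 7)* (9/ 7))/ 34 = 24717760/ 9675281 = 2.55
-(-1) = 1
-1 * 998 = -998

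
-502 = -502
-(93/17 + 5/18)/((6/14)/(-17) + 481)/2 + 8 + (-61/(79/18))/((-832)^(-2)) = -1566103310587447/162779184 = -9621029.37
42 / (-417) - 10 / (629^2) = -5540364 / 54994099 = -0.10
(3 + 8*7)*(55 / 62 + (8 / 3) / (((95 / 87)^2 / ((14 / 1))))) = 1062949133 / 559550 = 1899.65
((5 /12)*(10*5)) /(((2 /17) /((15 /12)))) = 10625 /48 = 221.35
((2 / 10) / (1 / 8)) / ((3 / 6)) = 16 / 5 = 3.20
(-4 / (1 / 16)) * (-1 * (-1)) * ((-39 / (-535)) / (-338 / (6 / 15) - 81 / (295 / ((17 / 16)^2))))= 37699584 / 6830645563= 0.01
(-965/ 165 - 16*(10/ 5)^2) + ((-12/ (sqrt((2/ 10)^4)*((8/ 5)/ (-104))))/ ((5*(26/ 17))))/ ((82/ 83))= 3397720/ 1353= 2511.25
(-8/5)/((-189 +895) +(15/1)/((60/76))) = -0.00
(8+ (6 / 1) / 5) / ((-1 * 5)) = -46 / 25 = -1.84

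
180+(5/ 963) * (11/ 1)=173395/ 963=180.06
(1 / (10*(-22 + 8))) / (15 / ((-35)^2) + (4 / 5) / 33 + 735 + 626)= -231 / 44015920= -0.00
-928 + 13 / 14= -12979 / 14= -927.07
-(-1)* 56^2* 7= 21952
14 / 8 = 7 / 4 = 1.75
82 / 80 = 1.02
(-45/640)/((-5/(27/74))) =243/47360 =0.01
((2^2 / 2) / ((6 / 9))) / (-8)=-3 / 8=-0.38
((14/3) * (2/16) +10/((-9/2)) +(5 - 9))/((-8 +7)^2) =-203/36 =-5.64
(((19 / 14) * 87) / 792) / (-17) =-551 / 62832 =-0.01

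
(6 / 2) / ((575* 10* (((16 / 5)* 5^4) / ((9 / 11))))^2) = 243 / 16002250000000000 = 0.00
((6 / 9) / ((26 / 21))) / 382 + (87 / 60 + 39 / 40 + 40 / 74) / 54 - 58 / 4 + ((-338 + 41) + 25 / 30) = -20545979411 / 66147120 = -310.61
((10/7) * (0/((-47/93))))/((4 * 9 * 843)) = 0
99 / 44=9 / 4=2.25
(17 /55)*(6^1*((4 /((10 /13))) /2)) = 1326 /275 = 4.82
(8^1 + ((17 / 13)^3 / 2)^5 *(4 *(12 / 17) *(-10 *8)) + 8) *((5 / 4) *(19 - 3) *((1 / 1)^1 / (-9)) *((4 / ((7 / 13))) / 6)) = 775454595956106374720 / 744164136897165621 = 1042.05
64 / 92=16 / 23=0.70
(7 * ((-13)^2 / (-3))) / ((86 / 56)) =-33124 / 129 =-256.78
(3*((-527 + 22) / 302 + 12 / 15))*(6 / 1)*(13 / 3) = -51363 / 755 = -68.03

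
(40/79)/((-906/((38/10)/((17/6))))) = -152/202793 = -0.00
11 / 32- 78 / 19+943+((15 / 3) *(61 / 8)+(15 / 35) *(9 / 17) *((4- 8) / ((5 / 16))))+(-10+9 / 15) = 349119847 / 361760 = 965.06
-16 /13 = -1.23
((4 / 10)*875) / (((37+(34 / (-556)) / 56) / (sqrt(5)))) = 5448800*sqrt(5) / 575999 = 21.15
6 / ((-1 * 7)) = -6 / 7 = -0.86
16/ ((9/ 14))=224/ 9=24.89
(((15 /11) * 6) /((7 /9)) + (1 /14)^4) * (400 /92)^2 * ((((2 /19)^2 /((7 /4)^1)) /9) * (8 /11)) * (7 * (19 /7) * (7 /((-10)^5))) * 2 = -35562328 /131401195695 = -0.00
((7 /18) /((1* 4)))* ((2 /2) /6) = 7 /432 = 0.02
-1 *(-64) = 64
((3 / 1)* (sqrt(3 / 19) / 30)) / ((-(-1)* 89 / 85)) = 17* sqrt(57) / 3382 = 0.04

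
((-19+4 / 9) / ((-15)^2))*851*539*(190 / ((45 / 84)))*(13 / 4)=-264886475854 / 6075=-43602712.07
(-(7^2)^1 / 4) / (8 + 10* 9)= -1 / 8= -0.12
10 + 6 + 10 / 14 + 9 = 180 / 7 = 25.71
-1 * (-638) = 638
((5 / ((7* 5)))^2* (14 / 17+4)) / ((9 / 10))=820 / 7497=0.11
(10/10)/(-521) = -1/521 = -0.00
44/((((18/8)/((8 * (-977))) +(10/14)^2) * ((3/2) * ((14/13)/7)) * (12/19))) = 4162270112/7030431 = 592.04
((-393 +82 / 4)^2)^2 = 308052750625 / 16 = 19253296914.06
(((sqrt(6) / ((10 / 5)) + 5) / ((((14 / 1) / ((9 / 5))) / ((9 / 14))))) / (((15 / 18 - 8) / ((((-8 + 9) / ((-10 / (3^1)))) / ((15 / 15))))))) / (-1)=-0.02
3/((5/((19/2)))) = 57/10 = 5.70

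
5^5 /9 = 3125 /9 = 347.22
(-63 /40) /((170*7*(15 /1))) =-3 /34000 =-0.00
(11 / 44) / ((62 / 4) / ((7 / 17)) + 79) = 7 / 3266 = 0.00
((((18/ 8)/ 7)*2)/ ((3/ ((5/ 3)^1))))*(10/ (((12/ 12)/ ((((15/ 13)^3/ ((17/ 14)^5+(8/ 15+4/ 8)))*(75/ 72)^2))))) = 211025390625/ 130212354038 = 1.62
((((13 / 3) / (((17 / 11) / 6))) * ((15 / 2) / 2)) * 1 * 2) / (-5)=-429 / 17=-25.24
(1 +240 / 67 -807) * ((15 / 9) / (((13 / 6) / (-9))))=5555.20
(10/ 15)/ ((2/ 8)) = 8/ 3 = 2.67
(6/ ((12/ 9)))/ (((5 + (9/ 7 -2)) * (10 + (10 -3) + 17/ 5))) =7/ 136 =0.05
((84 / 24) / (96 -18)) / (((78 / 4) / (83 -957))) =-3059 / 1521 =-2.01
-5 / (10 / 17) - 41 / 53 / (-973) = -876591 / 103138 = -8.50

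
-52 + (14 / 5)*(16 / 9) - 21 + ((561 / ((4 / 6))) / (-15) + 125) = 79 / 90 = 0.88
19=19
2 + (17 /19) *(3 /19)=773 /361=2.14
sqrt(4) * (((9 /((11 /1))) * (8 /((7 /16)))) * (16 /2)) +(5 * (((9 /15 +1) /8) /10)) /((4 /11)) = 738127 /3080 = 239.65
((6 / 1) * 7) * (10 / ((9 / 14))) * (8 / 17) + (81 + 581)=49442 / 51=969.45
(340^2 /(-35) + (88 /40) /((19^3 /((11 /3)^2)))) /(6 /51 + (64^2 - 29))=-121313602811 /149385007485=-0.81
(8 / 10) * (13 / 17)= 52 / 85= 0.61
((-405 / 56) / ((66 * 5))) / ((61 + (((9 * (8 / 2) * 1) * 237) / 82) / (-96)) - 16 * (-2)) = -0.00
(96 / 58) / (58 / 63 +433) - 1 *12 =-9510252 / 792773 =-12.00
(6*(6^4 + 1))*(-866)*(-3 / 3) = 6739212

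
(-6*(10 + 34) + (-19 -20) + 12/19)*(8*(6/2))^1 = -137880/19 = -7256.84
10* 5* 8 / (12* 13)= 100 / 39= 2.56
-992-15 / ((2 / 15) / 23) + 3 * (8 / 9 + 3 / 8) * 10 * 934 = 95504 / 3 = 31834.67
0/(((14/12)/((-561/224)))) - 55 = -55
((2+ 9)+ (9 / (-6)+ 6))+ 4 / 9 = 287 / 18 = 15.94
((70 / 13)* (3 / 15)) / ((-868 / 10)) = -5 / 403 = -0.01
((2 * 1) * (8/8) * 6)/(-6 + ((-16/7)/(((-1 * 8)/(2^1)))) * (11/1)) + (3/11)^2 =5091/121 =42.07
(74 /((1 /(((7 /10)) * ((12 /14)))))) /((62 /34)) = 3774 /155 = 24.35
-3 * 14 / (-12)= 7 / 2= 3.50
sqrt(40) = 2 * sqrt(10) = 6.32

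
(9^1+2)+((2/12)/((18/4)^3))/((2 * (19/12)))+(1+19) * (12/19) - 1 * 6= 244223/13851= 17.63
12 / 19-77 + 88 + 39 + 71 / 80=78309 / 1520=51.52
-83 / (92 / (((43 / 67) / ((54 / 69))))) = -3569 / 4824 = -0.74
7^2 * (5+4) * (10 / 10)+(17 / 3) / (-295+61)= 309565 / 702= 440.98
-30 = -30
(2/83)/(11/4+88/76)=0.01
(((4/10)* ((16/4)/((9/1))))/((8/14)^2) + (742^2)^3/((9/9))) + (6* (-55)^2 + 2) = 15019861953404186689/90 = 166887355037824296.54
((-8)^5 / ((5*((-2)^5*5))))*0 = 0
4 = 4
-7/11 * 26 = -182/11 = -16.55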